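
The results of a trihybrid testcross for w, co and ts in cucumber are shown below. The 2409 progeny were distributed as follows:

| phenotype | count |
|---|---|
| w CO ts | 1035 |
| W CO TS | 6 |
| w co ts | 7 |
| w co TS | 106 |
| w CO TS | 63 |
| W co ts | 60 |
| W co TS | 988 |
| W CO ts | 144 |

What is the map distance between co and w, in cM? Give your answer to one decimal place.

10.9 cM

The two most frequent reciprocal classes, w CO ts and W co TS, are the parental types, so the F1 was w CO ts / W co TS.
The two rarest classes, w co ts and W CO TS, are the double crossovers. Comparing them with the parentals, only the co allele has switched, so co is the middle locus and the order is w – co – ts.
Crossovers in the w–co interval produce the single-crossover classes W CO ts and w co TS (144 + 106 = 250) plus the double crossovers (13).
RF(w–co) = (250 + 13) / 2409 = 263/2409 = 0.1092 → 10.9 cM.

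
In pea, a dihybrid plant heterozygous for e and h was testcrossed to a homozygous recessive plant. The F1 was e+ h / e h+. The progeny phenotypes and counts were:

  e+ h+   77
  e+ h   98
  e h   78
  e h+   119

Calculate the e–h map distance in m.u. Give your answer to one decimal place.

The recombinant classes are e+ h+ and e h: 77 + 78 = 155.
Recombination frequency = 155/372 = 0.4167 ≈ 41.7%, i.e. 41.7 m.u.

41.7 m.u.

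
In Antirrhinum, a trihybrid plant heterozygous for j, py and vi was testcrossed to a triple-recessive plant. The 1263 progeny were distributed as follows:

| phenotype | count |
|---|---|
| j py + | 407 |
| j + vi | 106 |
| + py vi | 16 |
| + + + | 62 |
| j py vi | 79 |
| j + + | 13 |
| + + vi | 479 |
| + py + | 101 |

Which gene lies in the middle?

py

The two most frequent reciprocal classes, j py + and + + vi, are the parental types, so the F1 was j py + / + + vi.
The two rarest classes, j + + and + py vi, are the double crossovers. Comparing them with the parentals, only the py allele has switched, so py is the middle locus and the order is vi – py – j.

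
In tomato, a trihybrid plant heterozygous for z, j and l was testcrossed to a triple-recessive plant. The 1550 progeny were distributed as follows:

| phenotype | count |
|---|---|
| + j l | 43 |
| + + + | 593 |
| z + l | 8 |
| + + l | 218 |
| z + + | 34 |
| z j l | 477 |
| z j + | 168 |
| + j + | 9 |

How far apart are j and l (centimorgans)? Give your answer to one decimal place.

26.0 centimorgans

The two most frequent reciprocal classes, z j l and + + +, are the parental types, so the F1 was z j l / + + +.
The two rarest classes, z + l and + j +, are the double crossovers. Comparing them with the parentals, only the j allele has switched, so j is the middle locus and the order is z – j – l.
Crossovers in the j–l interval produce the single-crossover classes z j + and + + l (168 + 218 = 386) plus the double crossovers (17).
RF(j–l) = (386 + 17) / 1550 = 403/1550 = 0.2600 → 26.0 centimorgans.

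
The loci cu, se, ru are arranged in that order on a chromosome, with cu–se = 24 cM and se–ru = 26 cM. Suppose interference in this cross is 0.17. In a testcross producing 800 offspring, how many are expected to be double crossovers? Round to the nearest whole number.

41

Map distances give recombination frequencies of 0.240 and 0.260 for the two intervals.
With interference 0.17 (so coincidence = 0.83), expected double-crossover frequency = 0.240 × 0.260 × 0.83 = 0.05179.
Expected number = 0.05179 × 800 = 41.43 ≈ 41.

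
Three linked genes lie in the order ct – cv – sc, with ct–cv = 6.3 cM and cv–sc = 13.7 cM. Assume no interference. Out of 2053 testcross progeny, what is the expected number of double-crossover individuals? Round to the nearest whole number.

Map distances give recombination frequencies of 0.063 and 0.137 for the two intervals.
With no interference, expected double-crossover frequency = 0.063 × 0.137 = 0.00863.
Expected number = 0.00863 × 2053 = 17.72 ≈ 18.

18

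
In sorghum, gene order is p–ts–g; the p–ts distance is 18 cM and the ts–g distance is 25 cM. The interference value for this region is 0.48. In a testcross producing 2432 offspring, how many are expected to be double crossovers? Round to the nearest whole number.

57

Map distances give recombination frequencies of 0.180 and 0.250 for the two intervals.
With interference 0.48 (so coincidence = 0.52), expected double-crossover frequency = 0.180 × 0.250 × 0.52 = 0.02340.
Expected number = 0.02340 × 2432 = 56.91 ≈ 57.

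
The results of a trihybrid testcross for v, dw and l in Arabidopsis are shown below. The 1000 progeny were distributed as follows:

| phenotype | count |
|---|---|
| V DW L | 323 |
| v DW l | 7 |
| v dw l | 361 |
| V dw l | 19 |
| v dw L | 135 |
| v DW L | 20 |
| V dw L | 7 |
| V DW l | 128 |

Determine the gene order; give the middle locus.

dw

The two most frequent reciprocal classes, v dw l and V DW L, are the parental types, so the F1 was v dw l / V DW L.
The two rarest classes, v DW l and V dw L, are the double crossovers. Comparing them with the parentals, only the dw allele has switched, so dw is the middle locus and the order is v – dw – l.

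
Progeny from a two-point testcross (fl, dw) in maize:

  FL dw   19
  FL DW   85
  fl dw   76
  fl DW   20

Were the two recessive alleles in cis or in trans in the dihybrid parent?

The two most frequent classes are FL DW (85) and fl dw (76); these are the parental (non-recombinant) types.
So the F1 carried FL DW on one chromosome and fl dw on the other — the recessive alleles are on the same chromosome (cis / coupling).

cis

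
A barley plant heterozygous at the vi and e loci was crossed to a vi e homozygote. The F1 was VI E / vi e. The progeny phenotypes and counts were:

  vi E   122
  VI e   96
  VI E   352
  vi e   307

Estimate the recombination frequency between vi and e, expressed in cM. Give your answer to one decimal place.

24.9 cM

The recombinant classes are VI e and vi E: 96 + 122 = 218.
Recombination frequency = 218/877 = 0.2486 ≈ 24.9%, i.e. 24.9 cM.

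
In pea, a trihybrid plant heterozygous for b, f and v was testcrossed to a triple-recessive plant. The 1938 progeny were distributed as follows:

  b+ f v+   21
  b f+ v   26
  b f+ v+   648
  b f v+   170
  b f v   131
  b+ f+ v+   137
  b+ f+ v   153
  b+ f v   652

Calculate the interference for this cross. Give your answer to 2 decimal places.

The two most frequent reciprocal classes, b f+ v+ and b+ f v, are the parental types, so the F1 was b f+ v+ / b+ f v.
The two rarest classes, b f+ v and b+ f v+, are the double crossovers. Comparing them with the parentals, only the v allele has switched, so v is the middle locus and the order is b – v – f.
b–v: (268 + 47)/1938 = 0.1625; v–f: (323 + 47)/1938 = 0.1909.
Expected DCO frequency = 0.1625 × 0.1909 ≈ 0.03102; observed = 47/1938 ≈ 0.02425.
Coefficient of coincidence = 0.02425/0.03102 ≈ 0.78; interference = 1 − 0.78 = 0.22.

0.22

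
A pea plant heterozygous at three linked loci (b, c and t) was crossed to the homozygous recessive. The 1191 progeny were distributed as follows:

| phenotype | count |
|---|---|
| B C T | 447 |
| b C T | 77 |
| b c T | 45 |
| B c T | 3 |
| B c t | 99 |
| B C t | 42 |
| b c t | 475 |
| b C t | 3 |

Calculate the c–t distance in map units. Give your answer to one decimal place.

7.8 map units

The two most frequent reciprocal classes, B C T and b c t, are the parental types, so the F1 was B C T / b c t.
The two rarest classes, B c T and b C t, are the double crossovers. Comparing them with the parentals, only the c allele has switched, so c is the middle locus and the order is b – c – t.
Crossovers in the c–t interval produce the single-crossover classes B C t and b c T (42 + 45 = 87) plus the double crossovers (6).
RF(c–t) = (87 + 6) / 1191 = 93/1191 = 0.0781 → 7.8 map units.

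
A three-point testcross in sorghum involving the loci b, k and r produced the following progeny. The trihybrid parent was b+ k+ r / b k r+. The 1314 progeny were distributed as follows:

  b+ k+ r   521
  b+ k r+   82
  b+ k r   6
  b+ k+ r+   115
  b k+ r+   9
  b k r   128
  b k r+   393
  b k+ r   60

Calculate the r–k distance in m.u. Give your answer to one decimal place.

The two rarest classes, b+ k r and b k+ r+, are the double crossovers. Comparing them with the parentals, only the k allele has switched, so k is the middle locus and the order is b – k – r.
Crossovers in the k–r interval produce the single-crossover classes b+ k+ r+ and b k r (115 + 128 = 243) plus the double crossovers (15).
RF(k–r) = (243 + 15) / 1314 = 258/1314 = 0.1963 → 19.6 m.u.

19.6 m.u.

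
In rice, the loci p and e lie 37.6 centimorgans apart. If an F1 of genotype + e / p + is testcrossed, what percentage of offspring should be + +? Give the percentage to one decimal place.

18.8%

A map distance of 37.6 centimorgans corresponds to a recombination frequency of 0.376.
The F1 is + e / p +, so + + is a recombinant gamete class with expected frequency r/2 = 0.376/2 = 0.1880.
That is 0.1880 = 18.8% of the progeny.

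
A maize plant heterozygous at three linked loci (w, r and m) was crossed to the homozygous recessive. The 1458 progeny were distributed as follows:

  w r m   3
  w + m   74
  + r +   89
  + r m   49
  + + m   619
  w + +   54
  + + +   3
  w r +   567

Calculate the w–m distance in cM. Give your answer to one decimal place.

The two most frequent reciprocal classes, + + m and w r +, are the parental types, so the F1 was + + m / w r +.
The two rarest classes, + + + and w r m, are the double crossovers. Comparing them with the parentals, only the m allele has switched, so m is the middle locus and the order is w – m – r.
Crossovers in the w–m interval produce the single-crossover classes w + m and + r + (74 + 89 = 163) plus the double crossovers (6).
RF(w–m) = (163 + 6) / 1458 = 169/1458 = 0.1159 → 11.6 cM.

11.6 cM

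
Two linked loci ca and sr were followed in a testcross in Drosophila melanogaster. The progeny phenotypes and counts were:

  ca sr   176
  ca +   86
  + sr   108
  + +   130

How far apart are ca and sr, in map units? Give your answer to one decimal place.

The two most frequent classes, + + (130) and ca sr (176), are the parental types, so the F1 was + + / ca sr.
The recombinant classes are + sr and ca +: 108 + 86 = 194.
Recombination frequency = 194/500 = 0.3880 ≈ 38.8%, i.e. 38.8 map units.

38.8 map units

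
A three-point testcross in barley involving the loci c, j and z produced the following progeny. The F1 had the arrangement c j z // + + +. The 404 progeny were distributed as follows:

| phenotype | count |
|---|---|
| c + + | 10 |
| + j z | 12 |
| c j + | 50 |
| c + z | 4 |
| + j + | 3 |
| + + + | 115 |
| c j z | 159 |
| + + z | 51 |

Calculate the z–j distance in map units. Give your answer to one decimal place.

26.7 map units

The two rarest classes, c + z and + j +, are the double crossovers. Comparing them with the parentals, only the j allele has switched, so j is the middle locus and the order is z – j – c.
Crossovers in the z–j interval produce the single-crossover classes c j + and + + z (50 + 51 = 101) plus the double crossovers (7).
RF(z–j) = (101 + 7) / 404 = 108/404 = 0.2673 → 26.7 map units.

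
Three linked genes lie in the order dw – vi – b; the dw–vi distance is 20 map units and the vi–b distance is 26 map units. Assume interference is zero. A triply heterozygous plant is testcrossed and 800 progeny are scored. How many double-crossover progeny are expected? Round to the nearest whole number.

42

Map distances give recombination frequencies of 0.200 and 0.260 for the two intervals.
With no interference, expected double-crossover frequency = 0.200 × 0.260 = 0.05200.
Expected number = 0.05200 × 800 = 41.60 ≈ 42.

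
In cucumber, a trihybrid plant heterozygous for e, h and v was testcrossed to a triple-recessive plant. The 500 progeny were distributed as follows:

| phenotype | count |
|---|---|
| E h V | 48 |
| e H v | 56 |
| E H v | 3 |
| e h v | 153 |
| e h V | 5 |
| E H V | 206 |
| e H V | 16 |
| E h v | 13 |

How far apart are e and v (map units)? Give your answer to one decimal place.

7.4 map units

The two most frequent reciprocal classes, e h v and E H V, are the parental types, so the F1 was e h v / E H V.
The two rarest classes, e h V and E H v, are the double crossovers. Comparing them with the parentals, only the v allele has switched, so v is the middle locus and the order is h – v – e.
Crossovers in the v–e interval produce the single-crossover classes E h v and e H V (13 + 16 = 29) plus the double crossovers (8).
RF(v–e) = (29 + 8) / 500 = 37/500 = 0.0740 → 7.4 map units.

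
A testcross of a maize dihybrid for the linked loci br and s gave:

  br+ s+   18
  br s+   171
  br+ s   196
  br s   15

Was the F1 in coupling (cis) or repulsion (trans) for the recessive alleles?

The two most frequent classes are br+ s (196) and br s+ (171); these are the parental (non-recombinant) types.
So the F1 carried br+ s on one chromosome and br s+ on the other — the recessive alleles are on opposite chromosomes (trans / repulsion).

trans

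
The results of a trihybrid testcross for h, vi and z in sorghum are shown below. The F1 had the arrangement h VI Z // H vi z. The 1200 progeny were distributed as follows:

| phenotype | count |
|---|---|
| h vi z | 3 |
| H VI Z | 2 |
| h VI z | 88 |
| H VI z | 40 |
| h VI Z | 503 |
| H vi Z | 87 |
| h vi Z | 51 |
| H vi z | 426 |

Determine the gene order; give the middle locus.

The two rarest classes, H VI Z and h vi z, are the double crossovers. Comparing them with the parentals, only the h allele has switched, so h is the middle locus and the order is z – h – vi.

h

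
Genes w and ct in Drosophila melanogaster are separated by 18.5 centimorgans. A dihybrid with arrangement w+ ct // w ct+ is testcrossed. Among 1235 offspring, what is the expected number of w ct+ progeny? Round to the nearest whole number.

503

A map distance of 18.5 centimorgans corresponds to a recombination frequency of 0.185.
The F1 is w+ ct / w ct+, so w ct+ is a parental gamete class with expected frequency (1 − r)/2 = 0.815/2 = 0.4075.
Expected number = 0.4075 × 1235 = 503.26 ≈ 503.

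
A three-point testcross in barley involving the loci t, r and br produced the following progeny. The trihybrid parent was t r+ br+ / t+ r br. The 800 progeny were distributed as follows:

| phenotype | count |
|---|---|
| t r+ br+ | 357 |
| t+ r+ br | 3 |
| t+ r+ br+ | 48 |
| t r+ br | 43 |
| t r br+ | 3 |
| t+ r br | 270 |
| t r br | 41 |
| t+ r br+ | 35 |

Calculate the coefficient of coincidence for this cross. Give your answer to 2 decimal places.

0.60

The two rarest classes, t r br+ and t+ r+ br, are the double crossovers. Comparing them with the parentals, only the r allele has switched, so r is the middle locus and the order is t – r – br.
t–r: (89 + 6)/800 = 0.1187; r–br: (78 + 6)/800 = 0.1050.
Expected DCO frequency = 0.1187 × 0.1050 ≈ 0.01246; observed = 6/800 ≈ 0.00750.
Coefficient of coincidence = 0.00750/0.01246 ≈ 0.60.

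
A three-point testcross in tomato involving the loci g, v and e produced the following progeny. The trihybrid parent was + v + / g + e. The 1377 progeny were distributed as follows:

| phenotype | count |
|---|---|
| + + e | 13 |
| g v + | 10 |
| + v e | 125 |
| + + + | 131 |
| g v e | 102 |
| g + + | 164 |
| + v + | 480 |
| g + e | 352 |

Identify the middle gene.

The two rarest classes, g v + and + + e, are the double crossovers. Comparing them with the parentals, only the g allele has switched, so g is the middle locus and the order is v – g – e.

g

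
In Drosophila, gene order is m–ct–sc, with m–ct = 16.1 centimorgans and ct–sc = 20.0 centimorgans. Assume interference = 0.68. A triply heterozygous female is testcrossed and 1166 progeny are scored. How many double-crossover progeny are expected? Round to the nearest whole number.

12

Map distances give recombination frequencies of 0.161 and 0.200 for the two intervals.
With interference 0.68 (so coincidence = 0.32), expected double-crossover frequency = 0.161 × 0.200 × 0.32 = 0.01030.
Expected number = 0.01030 × 1166 = 12.01 ≈ 12.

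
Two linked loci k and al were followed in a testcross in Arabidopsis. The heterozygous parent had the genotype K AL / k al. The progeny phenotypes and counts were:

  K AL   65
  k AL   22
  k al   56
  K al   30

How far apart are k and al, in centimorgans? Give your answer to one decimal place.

30.1 centimorgans

The recombinant classes are K al and k AL: 30 + 22 = 52.
Recombination frequency = 52/173 = 0.3006 ≈ 30.1%, i.e. 30.1 centimorgans.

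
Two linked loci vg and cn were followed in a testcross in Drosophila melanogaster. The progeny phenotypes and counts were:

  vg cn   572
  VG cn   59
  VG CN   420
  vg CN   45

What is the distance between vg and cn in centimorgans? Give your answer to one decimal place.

9.5 centimorgans

The two most frequent classes, VG CN (420) and vg cn (572), are the parental types, so the F1 was VG CN / vg cn.
The recombinant classes are VG cn and vg CN: 59 + 45 = 104.
Recombination frequency = 104/1096 = 0.0949 ≈ 9.5%, i.e. 9.5 centimorgans.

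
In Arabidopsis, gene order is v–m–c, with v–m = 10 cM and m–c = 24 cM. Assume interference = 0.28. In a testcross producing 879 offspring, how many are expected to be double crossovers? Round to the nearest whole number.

Map distances give recombination frequencies of 0.100 and 0.240 for the two intervals.
With interference 0.28 (so coincidence = 0.72), expected double-crossover frequency = 0.100 × 0.240 × 0.72 = 0.01728.
Expected number = 0.01728 × 879 = 15.19 ≈ 15.

15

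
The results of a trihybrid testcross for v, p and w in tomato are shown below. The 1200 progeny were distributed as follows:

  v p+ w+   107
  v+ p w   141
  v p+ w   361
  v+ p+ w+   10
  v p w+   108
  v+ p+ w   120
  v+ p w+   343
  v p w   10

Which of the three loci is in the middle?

p

The two most frequent reciprocal classes, v p+ w and v+ p w+, are the parental types, so the F1 was v p+ w / v+ p w+.
The two rarest classes, v p w and v+ p+ w+, are the double crossovers. Comparing them with the parentals, only the p allele has switched, so p is the middle locus and the order is w – p – v.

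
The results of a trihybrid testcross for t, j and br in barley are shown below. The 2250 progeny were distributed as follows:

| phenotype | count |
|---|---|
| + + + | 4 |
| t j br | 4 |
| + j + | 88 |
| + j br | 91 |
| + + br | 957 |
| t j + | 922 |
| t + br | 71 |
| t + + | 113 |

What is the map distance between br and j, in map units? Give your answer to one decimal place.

The two most frequent reciprocal classes, t j + and + + br, are the parental types, so the F1 was t j + / + + br.
The two rarest classes, t j br and + + +, are the double crossovers. Comparing them with the parentals, only the br allele has switched, so br is the middle locus and the order is t – br – j.
Crossovers in the br–j interval produce the single-crossover classes t + + and + j br (113 + 91 = 204) plus the double crossovers (8).
RF(br–j) = (204 + 8) / 2250 = 212/2250 = 0.0942 → 9.4 map units.

9.4 map units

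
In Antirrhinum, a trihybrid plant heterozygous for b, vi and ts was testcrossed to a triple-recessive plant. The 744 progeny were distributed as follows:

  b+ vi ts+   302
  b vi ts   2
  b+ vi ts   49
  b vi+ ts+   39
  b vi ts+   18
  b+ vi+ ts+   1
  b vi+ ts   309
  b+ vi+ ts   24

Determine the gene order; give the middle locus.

The two most frequent reciprocal classes, b+ vi ts+ and b vi+ ts, are the parental types, so the F1 was b+ vi ts+ / b vi+ ts.
The two rarest classes, b+ vi+ ts+ and b vi ts, are the double crossovers. Comparing them with the parentals, only the vi allele has switched, so vi is the middle locus and the order is b – vi – ts.

vi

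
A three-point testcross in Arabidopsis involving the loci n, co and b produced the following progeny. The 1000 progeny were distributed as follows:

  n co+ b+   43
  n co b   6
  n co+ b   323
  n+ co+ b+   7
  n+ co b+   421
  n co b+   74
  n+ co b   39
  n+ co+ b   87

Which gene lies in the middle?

The two most frequent reciprocal classes, n+ co b+ and n co+ b, are the parental types, so the F1 was n+ co b+ / n co+ b.
The two rarest classes, n+ co+ b+ and n co b, are the double crossovers. Comparing them with the parentals, only the co allele has switched, so co is the middle locus and the order is b – co – n.

co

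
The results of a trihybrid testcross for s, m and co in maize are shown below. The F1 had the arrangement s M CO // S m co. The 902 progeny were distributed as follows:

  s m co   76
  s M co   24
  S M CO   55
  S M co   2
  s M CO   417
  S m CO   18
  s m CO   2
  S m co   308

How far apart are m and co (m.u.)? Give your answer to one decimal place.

The two rarest classes, s m CO and S M co, are the double crossovers. Comparing them with the parentals, only the m allele has switched, so m is the middle locus and the order is s – m – co.
Crossovers in the m–co interval produce the single-crossover classes s M co and S m CO (24 + 18 = 42) plus the double crossovers (4).
RF(m–co) = (42 + 4) / 902 = 46/902 = 0.0510 → 5.1 m.u.

5.1 m.u.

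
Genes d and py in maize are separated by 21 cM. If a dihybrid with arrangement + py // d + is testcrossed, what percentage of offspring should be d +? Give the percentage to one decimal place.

A map distance of 21 cM corresponds to a recombination frequency of 0.210.
The F1 is + py / d +, so d + is a parental gamete class with expected frequency (1 − r)/2 = 0.790/2 = 0.3950.
That is 0.3950 = 39.5% of the progeny.

39.5%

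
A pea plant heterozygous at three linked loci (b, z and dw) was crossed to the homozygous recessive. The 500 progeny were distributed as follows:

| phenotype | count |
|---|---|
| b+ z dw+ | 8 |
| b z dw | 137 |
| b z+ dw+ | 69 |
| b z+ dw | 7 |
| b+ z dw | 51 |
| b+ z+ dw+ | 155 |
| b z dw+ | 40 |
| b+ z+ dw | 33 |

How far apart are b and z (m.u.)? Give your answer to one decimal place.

The two most frequent reciprocal classes, b z dw and b+ z+ dw+, are the parental types, so the F1 was b z dw / b+ z+ dw+.
The two rarest classes, b z+ dw and b+ z dw+, are the double crossovers. Comparing them with the parentals, only the z allele has switched, so z is the middle locus and the order is dw – z – b.
Crossovers in the z–b interval produce the single-crossover classes b+ z dw and b z+ dw+ (51 + 69 = 120) plus the double crossovers (15).
RF(z–b) = (120 + 15) / 500 = 135/500 = 0.2700 → 27.0 m.u.

27.0 m.u.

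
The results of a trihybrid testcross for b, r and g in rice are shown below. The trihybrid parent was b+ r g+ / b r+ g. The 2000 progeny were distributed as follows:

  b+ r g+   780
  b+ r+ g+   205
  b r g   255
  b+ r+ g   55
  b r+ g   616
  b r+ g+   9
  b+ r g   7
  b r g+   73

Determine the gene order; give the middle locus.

The two rarest classes, b+ r g and b r+ g+, are the double crossovers. Comparing them with the parentals, only the g allele has switched, so g is the middle locus and the order is b – g – r.

g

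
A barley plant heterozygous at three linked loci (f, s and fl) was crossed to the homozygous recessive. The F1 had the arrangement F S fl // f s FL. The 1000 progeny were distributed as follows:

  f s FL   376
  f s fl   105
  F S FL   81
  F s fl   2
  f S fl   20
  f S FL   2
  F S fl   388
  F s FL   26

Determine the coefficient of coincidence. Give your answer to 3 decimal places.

0.421

The two rarest classes, F s fl and f S FL, are the double crossovers. Comparing them with the parentals, only the s allele has switched, so s is the middle locus and the order is fl – s – f.
fl–s: (186 + 4)/1000 = 0.1900; s–f: (46 + 4)/1000 = 0.0500.
Expected DCO frequency = 0.1900 × 0.0500 ≈ 0.00950; observed = 4/1000 ≈ 0.00400.
Coefficient of coincidence = 0.00400/0.00950 ≈ 0.421.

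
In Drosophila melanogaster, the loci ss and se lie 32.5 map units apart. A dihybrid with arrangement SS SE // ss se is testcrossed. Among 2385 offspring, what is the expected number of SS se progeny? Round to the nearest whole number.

A map distance of 32.5 map units corresponds to a recombination frequency of 0.325.
The F1 is SS SE / ss se, so SS se is a recombinant gamete class with expected frequency r/2 = 0.325/2 = 0.1625.
Expected number = 0.1625 × 2385 = 387.56 ≈ 388.

388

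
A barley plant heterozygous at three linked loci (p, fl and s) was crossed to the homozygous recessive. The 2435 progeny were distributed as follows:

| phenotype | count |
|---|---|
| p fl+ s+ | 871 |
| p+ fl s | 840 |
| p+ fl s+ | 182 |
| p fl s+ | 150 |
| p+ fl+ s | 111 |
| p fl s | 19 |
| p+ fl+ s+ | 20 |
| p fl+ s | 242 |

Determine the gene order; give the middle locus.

p

The two most frequent reciprocal classes, p+ fl s and p fl+ s+, are the parental types, so the F1 was p+ fl s / p fl+ s+.
The two rarest classes, p fl s and p+ fl+ s+, are the double crossovers. Comparing them with the parentals, only the p allele has switched, so p is the middle locus and the order is fl – p – s.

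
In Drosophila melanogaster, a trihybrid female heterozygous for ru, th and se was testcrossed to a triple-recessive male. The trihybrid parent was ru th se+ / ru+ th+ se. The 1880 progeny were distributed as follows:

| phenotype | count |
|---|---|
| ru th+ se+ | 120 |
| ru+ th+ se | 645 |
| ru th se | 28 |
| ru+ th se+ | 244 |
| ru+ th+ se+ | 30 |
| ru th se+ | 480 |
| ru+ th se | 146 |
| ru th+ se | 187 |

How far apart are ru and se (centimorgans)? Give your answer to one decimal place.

The two rarest classes, ru th se and ru+ th+ se+, are the double crossovers. Comparing them with the parentals, only the se allele has switched, so se is the middle locus and the order is ru – se – th.
Crossovers in the ru–se interval produce the single-crossover classes ru+ th se+ and ru th+ se (244 + 187 = 431) plus the double crossovers (58).
RF(ru–se) = (431 + 58) / 1880 = 489/1880 = 0.2601 → 26.0 centimorgans.

26.0 centimorgans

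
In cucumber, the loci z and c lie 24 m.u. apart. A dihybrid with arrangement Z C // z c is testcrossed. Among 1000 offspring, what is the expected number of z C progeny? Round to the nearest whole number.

120

A map distance of 24 m.u. corresponds to a recombination frequency of 0.240.
The F1 is Z C / z c, so z C is a recombinant gamete class with expected frequency r/2 = 0.240/2 = 0.1200.
Expected number = 0.1200 × 1000 = 120.00 ≈ 120.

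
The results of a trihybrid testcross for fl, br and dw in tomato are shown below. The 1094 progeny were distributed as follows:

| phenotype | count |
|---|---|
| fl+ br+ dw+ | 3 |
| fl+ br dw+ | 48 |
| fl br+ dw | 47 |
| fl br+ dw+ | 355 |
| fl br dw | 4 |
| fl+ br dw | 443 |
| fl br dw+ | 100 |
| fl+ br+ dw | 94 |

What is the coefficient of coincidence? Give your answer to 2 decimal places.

0.37

The two most frequent reciprocal classes, fl+ br dw and fl br+ dw+, are the parental types, so the F1 was fl+ br dw / fl br+ dw+.
The two rarest classes, fl br dw and fl+ br+ dw+, are the double crossovers. Comparing them with the parentals, only the fl allele has switched, so fl is the middle locus and the order is dw – fl – br.
dw–fl: (95 + 7)/1094 = 0.0932; fl–br: (194 + 7)/1094 = 0.1837.
Expected DCO frequency = 0.0932 × 0.1837 ≈ 0.01712; observed = 7/1094 ≈ 0.00640.
Coefficient of coincidence = 0.00640/0.01712 ≈ 0.37.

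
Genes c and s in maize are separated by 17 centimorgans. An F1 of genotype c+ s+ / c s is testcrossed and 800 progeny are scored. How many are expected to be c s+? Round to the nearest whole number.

A map distance of 17 centimorgans corresponds to a recombination frequency of 0.170.
The F1 is c+ s+ / c s, so c s+ is a recombinant gamete class with expected frequency r/2 = 0.170/2 = 0.0850.
Expected number = 0.0850 × 800 = 68.00 ≈ 68.

68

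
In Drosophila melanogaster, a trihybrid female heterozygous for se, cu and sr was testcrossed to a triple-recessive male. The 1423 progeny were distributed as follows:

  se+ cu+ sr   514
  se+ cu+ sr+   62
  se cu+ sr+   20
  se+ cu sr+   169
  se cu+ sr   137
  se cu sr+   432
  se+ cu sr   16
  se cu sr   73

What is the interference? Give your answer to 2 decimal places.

0.12

The two most frequent reciprocal classes, se cu sr+ and se+ cu+ sr, are the parental types, so the F1 was se cu sr+ / se+ cu+ sr.
The two rarest classes, se cu+ sr+ and se+ cu sr, are the double crossovers. Comparing them with the parentals, only the cu allele has switched, so cu is the middle locus and the order is sr – cu – se.
sr–cu: (135 + 36)/1423 = 0.1202; cu–se: (306 + 36)/1423 = 0.2403.
Expected DCO frequency = 0.1202 × 0.2403 ≈ 0.02888; observed = 36/1423 ≈ 0.02530.
Coefficient of coincidence = 0.02530/0.02888 ≈ 0.88; interference = 1 − 0.88 = 0.12.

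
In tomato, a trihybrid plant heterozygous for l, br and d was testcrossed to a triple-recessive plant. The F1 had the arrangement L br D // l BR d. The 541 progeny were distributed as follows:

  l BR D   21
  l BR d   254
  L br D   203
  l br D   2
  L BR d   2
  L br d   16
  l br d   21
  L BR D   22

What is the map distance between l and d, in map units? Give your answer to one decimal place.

7.6 map units

The two rarest classes, l br D and L BR d, are the double crossovers. Comparing them with the parentals, only the l allele has switched, so l is the middle locus and the order is d – l – br.
Crossovers in the d–l interval produce the single-crossover classes L br d and l BR D (16 + 21 = 37) plus the double crossovers (4).
RF(d–l) = (37 + 4) / 541 = 41/541 = 0.0758 → 7.6 map units.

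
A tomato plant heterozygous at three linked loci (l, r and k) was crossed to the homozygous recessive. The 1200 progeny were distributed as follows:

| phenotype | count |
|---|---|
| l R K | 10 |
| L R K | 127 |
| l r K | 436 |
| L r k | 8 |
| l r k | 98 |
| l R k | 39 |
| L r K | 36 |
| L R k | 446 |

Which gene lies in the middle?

The two most frequent reciprocal classes, l r K and L R k, are the parental types, so the F1 was l r K / L R k.
The two rarest classes, l R K and L r k, are the double crossovers. Comparing them with the parentals, only the r allele has switched, so r is the middle locus and the order is l – r – k.

r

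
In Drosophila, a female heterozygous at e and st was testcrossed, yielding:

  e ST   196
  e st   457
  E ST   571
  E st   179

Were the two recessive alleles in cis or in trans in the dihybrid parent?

The two most frequent classes are E ST (571) and e st (457); these are the parental (non-recombinant) types.
So the F1 carried E ST on one chromosome and e st on the other — the recessive alleles are on the same chromosome (cis / coupling).

cis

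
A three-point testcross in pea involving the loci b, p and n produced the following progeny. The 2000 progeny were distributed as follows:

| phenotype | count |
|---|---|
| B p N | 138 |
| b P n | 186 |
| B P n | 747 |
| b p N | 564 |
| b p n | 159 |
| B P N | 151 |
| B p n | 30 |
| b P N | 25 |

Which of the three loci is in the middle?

The two most frequent reciprocal classes, B P n and b p N, are the parental types, so the F1 was B P n / b p N.
The two rarest classes, B p n and b P N, are the double crossovers. Comparing them with the parentals, only the p allele has switched, so p is the middle locus and the order is b – p – n.

p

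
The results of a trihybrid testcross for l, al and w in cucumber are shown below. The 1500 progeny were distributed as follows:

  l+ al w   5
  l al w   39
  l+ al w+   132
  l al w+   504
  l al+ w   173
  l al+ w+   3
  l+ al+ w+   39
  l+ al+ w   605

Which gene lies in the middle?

The two most frequent reciprocal classes, l+ al+ w and l al w+, are the parental types, so the F1 was l+ al+ w / l al w+.
The two rarest classes, l+ al w and l al+ w+, are the double crossovers. Comparing them with the parentals, only the al allele has switched, so al is the middle locus and the order is l – al – w.

al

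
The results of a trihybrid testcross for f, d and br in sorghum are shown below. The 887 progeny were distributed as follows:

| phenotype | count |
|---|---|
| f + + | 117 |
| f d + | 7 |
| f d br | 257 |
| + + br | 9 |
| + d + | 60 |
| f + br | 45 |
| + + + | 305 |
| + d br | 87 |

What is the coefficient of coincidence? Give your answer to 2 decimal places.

The two most frequent reciprocal classes, f d br and + + +, are the parental types, so the F1 was f d br / + + +.
The two rarest classes, f d + and + + br, are the double crossovers. Comparing them with the parentals, only the br allele has switched, so br is the middle locus and the order is f – br – d.
f–br: (204 + 16)/887 = 0.2480; br–d: (105 + 16)/887 = 0.1364.
Expected DCO frequency = 0.2480 × 0.1364 ≈ 0.03383; observed = 16/887 ≈ 0.01804.
Coefficient of coincidence = 0.01804/0.03383 ≈ 0.53.

0.53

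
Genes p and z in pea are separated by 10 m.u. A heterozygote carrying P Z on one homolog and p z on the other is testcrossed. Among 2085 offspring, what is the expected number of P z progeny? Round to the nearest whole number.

A map distance of 10 m.u. corresponds to a recombination frequency of 0.100.
The F1 is P Z / p z, so P z is a recombinant gamete class with expected frequency r/2 = 0.100/2 = 0.0500.
Expected number = 0.0500 × 2085 = 104.25 ≈ 104.

104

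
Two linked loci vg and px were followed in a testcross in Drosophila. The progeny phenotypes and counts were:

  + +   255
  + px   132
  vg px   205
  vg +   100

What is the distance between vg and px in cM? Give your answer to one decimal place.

The two most frequent classes, + + (255) and vg px (205), are the parental types, so the F1 was + + / vg px.
The recombinant classes are + px and vg +: 132 + 100 = 232.
Recombination frequency = 232/692 = 0.3353 ≈ 33.5%, i.e. 33.5 cM.

33.5 cM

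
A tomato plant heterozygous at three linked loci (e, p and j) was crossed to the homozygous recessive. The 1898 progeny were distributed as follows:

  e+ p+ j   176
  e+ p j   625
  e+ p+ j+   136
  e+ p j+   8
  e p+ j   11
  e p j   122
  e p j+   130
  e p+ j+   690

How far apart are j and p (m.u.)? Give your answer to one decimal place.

17.1 m.u.

The two most frequent reciprocal classes, e p+ j+ and e+ p j, are the parental types, so the F1 was e p+ j+ / e+ p j.
The two rarest classes, e p+ j and e+ p j+, are the double crossovers. Comparing them with the parentals, only the j allele has switched, so j is the middle locus and the order is p – j – e.
Crossovers in the p–j interval produce the single-crossover classes e p j+ and e+ p+ j (130 + 176 = 306) plus the double crossovers (19).
RF(p–j) = (306 + 19) / 1898 = 325/1898 = 0.1712 → 17.1 m.u.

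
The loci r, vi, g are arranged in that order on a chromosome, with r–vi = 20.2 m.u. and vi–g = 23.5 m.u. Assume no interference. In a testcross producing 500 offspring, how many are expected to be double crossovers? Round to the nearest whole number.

Map distances give recombination frequencies of 0.202 and 0.235 for the two intervals.
With no interference, expected double-crossover frequency = 0.202 × 0.235 = 0.04747.
Expected number = 0.04747 × 500 = 23.73 ≈ 24.

24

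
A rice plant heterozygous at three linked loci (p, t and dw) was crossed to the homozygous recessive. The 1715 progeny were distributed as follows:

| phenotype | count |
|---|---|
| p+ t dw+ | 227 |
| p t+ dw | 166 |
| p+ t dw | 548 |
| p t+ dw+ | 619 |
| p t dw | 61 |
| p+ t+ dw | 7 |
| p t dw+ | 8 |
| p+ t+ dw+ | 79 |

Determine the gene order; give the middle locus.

The two most frequent reciprocal classes, p t+ dw+ and p+ t dw, are the parental types, so the F1 was p t+ dw+ / p+ t dw.
The two rarest classes, p t dw+ and p+ t+ dw, are the double crossovers. Comparing them with the parentals, only the t allele has switched, so t is the middle locus and the order is dw – t – p.

t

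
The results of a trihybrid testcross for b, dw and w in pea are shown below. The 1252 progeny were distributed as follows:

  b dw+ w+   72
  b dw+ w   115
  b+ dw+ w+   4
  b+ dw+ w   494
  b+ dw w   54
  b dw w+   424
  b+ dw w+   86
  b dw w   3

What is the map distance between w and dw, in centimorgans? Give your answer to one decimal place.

10.6 centimorgans

The two most frequent reciprocal classes, b dw w+ and b+ dw+ w, are the parental types, so the F1 was b dw w+ / b+ dw+ w.
The two rarest classes, b dw w and b+ dw+ w+, are the double crossovers. Comparing them with the parentals, only the w allele has switched, so w is the middle locus and the order is b – w – dw.
Crossovers in the w–dw interval produce the single-crossover classes b dw+ w+ and b+ dw w (72 + 54 = 126) plus the double crossovers (7).
RF(w–dw) = (126 + 7) / 1252 = 133/1252 = 0.1062 → 10.6 centimorgans.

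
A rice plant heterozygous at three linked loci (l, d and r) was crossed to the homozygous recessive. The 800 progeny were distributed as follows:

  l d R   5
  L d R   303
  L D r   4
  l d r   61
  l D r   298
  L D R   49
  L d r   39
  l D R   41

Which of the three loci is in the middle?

The two most frequent reciprocal classes, L d R and l D r, are the parental types, so the F1 was L d R / l D r.
The two rarest classes, l d R and L D r, are the double crossovers. Comparing them with the parentals, only the l allele has switched, so l is the middle locus and the order is r – l – d.

l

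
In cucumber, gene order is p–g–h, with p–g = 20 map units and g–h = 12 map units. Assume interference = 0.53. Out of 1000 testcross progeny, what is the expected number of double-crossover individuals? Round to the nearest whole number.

Map distances give recombination frequencies of 0.200 and 0.120 for the two intervals.
With interference 0.53 (so coincidence = 0.47), expected double-crossover frequency = 0.200 × 0.120 × 0.47 = 0.01128.
Expected number = 0.01128 × 1000 = 11.28 ≈ 11.

11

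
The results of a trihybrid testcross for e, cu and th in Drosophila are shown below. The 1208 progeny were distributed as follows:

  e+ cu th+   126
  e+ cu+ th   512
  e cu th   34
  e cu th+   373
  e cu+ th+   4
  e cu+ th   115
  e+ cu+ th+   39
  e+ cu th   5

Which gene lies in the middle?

cu

The two most frequent reciprocal classes, e+ cu+ th and e cu th+, are the parental types, so the F1 was e+ cu+ th / e cu th+.
The two rarest classes, e+ cu th and e cu+ th+, are the double crossovers. Comparing them with the parentals, only the cu allele has switched, so cu is the middle locus and the order is e – cu – th.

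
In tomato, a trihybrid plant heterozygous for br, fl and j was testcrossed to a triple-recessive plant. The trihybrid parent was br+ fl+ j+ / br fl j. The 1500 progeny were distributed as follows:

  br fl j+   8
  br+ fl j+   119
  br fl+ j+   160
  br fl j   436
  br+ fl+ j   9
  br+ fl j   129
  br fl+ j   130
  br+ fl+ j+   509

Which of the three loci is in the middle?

The two rarest classes, br+ fl+ j and br fl j+, are the double crossovers. Comparing them with the parentals, only the j allele has switched, so j is the middle locus and the order is br – j – fl.

j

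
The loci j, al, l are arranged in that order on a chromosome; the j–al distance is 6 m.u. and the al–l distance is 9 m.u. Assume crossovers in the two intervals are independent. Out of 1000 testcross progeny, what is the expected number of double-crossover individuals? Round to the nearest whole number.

Map distances give recombination frequencies of 0.060 and 0.090 for the two intervals.
With no interference, expected double-crossover frequency = 0.060 × 0.090 = 0.00540.
Expected number = 0.00540 × 1000 = 5.40 ≈ 5.

5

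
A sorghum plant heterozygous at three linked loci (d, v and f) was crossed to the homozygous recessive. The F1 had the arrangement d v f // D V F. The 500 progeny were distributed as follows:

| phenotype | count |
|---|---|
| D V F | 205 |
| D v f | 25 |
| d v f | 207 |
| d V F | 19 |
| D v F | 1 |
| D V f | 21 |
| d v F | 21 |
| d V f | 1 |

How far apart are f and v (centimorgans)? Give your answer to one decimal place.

The two rarest classes, d V f and D v F, are the double crossovers. Comparing them with the parentals, only the v allele has switched, so v is the middle locus and the order is d – v – f.
Crossovers in the v–f interval produce the single-crossover classes d v F and D V f (21 + 21 = 42) plus the double crossovers (2).
RF(v–f) = (42 + 2) / 500 = 44/500 = 0.0880 → 8.8 centimorgans.

8.8 centimorgans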